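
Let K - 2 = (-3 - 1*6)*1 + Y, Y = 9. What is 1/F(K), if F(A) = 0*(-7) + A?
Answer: ½ ≈ 0.50000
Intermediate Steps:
K = 2 (K = 2 + ((-3 - 1*6)*1 + 9) = 2 + ((-3 - 6)*1 + 9) = 2 + (-9*1 + 9) = 2 + (-9 + 9) = 2 + 0 = 2)
F(A) = A (F(A) = 0 + A = A)
1/F(K) = 1/2 = ½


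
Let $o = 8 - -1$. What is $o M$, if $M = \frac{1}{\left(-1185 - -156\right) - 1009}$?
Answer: $- \frac{9}{2038} \approx -0.0044161$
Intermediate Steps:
$M = - \frac{1}{2038}$ ($M = \frac{1}{\left(-1185 + 156\right) - 1009} = \frac{1}{-1029 - 1009} = \frac{1}{-2038} = - \frac{1}{2038} \approx -0.00049068$)
$o = 9$ ($o = 8 + 1 = 9$)
$o M = 9 \left(- \frac{1}{2038}\right) = - \frac{9}{2038}$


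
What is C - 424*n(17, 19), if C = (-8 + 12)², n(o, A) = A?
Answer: -8040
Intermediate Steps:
C = 16 (C = 4² = 16)
C - 424*n(17, 19) = 16 - 424*19 = 16 - 8056 = -8040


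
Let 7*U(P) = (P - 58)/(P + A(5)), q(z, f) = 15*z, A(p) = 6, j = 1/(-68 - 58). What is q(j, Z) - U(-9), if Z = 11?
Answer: -139/42 ≈ -3.3095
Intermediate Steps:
j = -1/126 (j = 1/(-126) = -1/126 ≈ -0.0079365)
U(P) = (-58 + P)/(7*(6 + P)) (U(P) = ((P - 58)/(P + 6))/7 = ((-58 + P)/(6 + P))/7 = (-58 + P)/(7*(6 + P)))
q(j, Z) - U(-9) = 15*(-1/126) - (-58 - 9)/(7*(6 - 9)) = -5/42 - (-67)/(7*(-3)) = -5/42 - (-1)*(-67)/(7*3) = -5/42 - 1*67/21 = -5/42 - 67/21 = -139/42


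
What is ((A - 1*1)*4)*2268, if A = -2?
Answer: -27216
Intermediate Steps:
((A - 1*1)*4)*2268 = ((-2 - 1*1)*4)*2268 = ((-2 - 1)*4)*2268 = -3*4*2268 = -12*2268 = -27216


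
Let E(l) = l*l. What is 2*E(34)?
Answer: 2312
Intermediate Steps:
E(l) = l**2
2*E(34) = 2*34**2 = 2*1156 = 2312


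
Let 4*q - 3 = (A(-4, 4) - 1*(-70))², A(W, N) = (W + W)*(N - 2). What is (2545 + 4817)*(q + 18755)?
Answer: 286893459/2 ≈ 1.4345e+8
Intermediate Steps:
A(W, N) = 2*W*(-2 + N) (A(W, N) = (2*W)*(-2 + N) = 2*W*(-2 + N))
q = 2919/4 (q = ¾ + (2*(-4)*(-2 + 4) - 1*(-70))²/4 = ¾ + (2*(-4)*2 + 70)²/4 = ¾ + (-16 + 70)²/4 = ¾ + (¼)*54² = ¾ + (¼)*2916 = ¾ + 729 = 2919/4 ≈ 729.75)
(2545 + 4817)*(q + 18755) = (2545 + 4817)*(2919/4 + 18755) = 7362*(77939/4) = 286893459/2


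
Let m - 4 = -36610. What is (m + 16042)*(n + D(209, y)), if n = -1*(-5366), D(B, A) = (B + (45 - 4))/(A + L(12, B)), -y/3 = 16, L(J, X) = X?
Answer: -17770915264/161 ≈ -1.1038e+8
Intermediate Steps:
y = -48 (y = -3*16 = -48)
m = -36606 (m = 4 - 36610 = -36606)
D(B, A) = (41 + B)/(A + B) (D(B, A) = (B + (45 - 4))/(A + B) = (B + 41)/(A + B) = (41 + B)/(A + B))
n = 5366
(m + 16042)*(n + D(209, y)) = (-36606 + 16042)*(5366 + (41 + 209)/(-48 + 209)) = -20564*(5366 + 250/161) = -20564*864176/161 = -17770915264/161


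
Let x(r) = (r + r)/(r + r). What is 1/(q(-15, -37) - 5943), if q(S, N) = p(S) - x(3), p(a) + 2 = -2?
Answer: -1/5948 ≈ -0.00016812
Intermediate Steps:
p(a) = -4 (p(a) = -2 - 2 = -4)
x(r) = 1 (x(r) = (2*r)/((2*r)) = (2*r)*(1/(2*r)) = 1)
q(S, N) = -5 (q(S, N) = -4 - 1*1 = -4 - 1 = -5)
1/(q(-15, -37) - 5943) = 1/(-5 - 5943) = 1/(-5948) = -1/5948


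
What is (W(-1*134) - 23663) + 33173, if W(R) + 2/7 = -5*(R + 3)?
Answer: 71153/7 ≈ 10165.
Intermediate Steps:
W(R) = -107/7 - 5*R (W(R) = -2/7 - 5*(R + 3) = -2/7 - 5*(3 + R) = -2/7 + (-15 - 5*R) = -107/7 - 5*R)
(W(-1*134) - 23663) + 33173 = ((-107/7 - (-5)*134) - 23663) + 33173 = ((-107/7 - 5*(-134)) - 23663) + 33173 = ((-107/7 + 670) - 23663) + 33173 = (4583/7 - 23663) + 33173 = -161058/7 + 33173 = 71153/7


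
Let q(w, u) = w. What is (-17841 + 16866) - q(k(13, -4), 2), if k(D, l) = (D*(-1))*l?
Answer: -1027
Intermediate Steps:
k(D, l) = -D*l (k(D, l) = (-D)*l = -D*l)
(-17841 + 16866) - q(k(13, -4), 2) = (-17841 + 16866) - (-1)*13*(-4) = -975 - 1*52 = -975 - 52 = -1027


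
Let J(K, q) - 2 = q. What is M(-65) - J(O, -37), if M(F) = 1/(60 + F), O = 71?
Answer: 174/5 ≈ 34.800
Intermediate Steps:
J(K, q) = 2 + q
M(-65) - J(O, -37) = 1/(60 - 65) - (2 - 37) = 1/(-5) - 1*(-35) = -⅕ + 35 = 174/5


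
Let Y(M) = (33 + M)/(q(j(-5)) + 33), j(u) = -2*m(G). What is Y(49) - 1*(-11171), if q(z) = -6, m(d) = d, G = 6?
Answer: 301699/27 ≈ 11174.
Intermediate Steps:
j(u) = -12 (j(u) = -2*6 = -12)
Y(M) = 11/9 + M/27 (Y(M) = (33 + M)/(-6 + 33) = (33 + M)/27 = (33 + M)*(1/27) = 11/9 + M/27)
Y(49) - 1*(-11171) = (11/9 + (1/27)*49) - 1*(-11171) = (11/9 + 49/27) + 11171 = 82/27 + 11171 = 301699/27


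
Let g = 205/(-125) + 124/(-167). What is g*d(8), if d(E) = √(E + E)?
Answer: -39788/4175 ≈ -9.5301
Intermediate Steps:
d(E) = √2*√E (d(E) = √(2*E) = √2*√E)
g = -9947/4175 (g = 205*(-1/125) + 124*(-1/167) = -41/25 - 124/167 = -9947/4175 ≈ -2.3825)
g*d(8) = -9947*√2*√8/4175 = -9947*√2*2*√2/4175 = -9947/4175*4 = -39788/4175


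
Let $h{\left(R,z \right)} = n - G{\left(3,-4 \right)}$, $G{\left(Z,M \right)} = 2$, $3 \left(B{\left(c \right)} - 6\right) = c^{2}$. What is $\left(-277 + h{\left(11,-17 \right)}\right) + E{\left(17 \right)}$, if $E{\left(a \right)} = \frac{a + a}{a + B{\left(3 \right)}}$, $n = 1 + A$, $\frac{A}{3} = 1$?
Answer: $- \frac{3558}{13} \approx -273.69$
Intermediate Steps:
$A = 3$ ($A = 3 \cdot 1 = 3$)
$B{\left(c \right)} = 6 + \frac{c^{2}}{3}$
$n = 4$ ($n = 1 + 3 = 4$)
$E{\left(a \right)} = \frac{2 a}{9 + a}$ ($E{\left(a \right)} = \frac{a + a}{a + \left(6 + \frac{3^{2}}{3}\right)} = \frac{2 a}{a + \left(6 + \frac{1}{3} \cdot 9\right)} = \frac{2 a}{a + \left(6 + 3\right)} = \frac{2 a}{a + 9} = \frac{2 a}{9 + a}$)
$h{\left(R,z \right)} = 2$ ($h{\left(R,z \right)} = 4 - 2 = 2$)
$\left(-277 + h{\left(11,-17 \right)}\right) + E{\left(17 \right)} = \left(-277 + 2\right) + 2 \cdot 17 \frac{1}{9 + 17} = -275 + 2 \cdot 17 \cdot \frac{1}{26} = -275 + \frac{17}{13} = - \frac{3558}{13}$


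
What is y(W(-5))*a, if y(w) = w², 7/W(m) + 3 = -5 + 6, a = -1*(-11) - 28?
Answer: -833/4 ≈ -208.25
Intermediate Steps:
a = -17 (a = 11 - 28 = -17)
W(m) = -7/2 (W(m) = 7/(-3 + (-5 + 6)) = 7/(-3 + 1) = 7/(-2) = 7*(-½) = -7/2)
y(W(-5))*a = (-7/2)²*(-17) = (49/4)*(-17) = -833/4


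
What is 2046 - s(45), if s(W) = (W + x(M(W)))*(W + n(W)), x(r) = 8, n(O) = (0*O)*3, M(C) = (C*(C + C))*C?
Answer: -339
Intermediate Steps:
M(C) = 2*C³ (M(C) = (C*(2*C))*C = (2*C²)*C = 2*C³)
n(O) = 0 (n(O) = 0*3 = 0)
s(W) = W*(8 + W) (s(W) = (W + 8)*(W + 0) = (8 + W)*W = W*(8 + W))
2046 - s(45) = 2046 - 45*(8 + 45) = 2046 - 45*53 = 2046 - 1*2385 = 2046 - 2385 = -339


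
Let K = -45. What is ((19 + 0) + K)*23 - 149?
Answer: -747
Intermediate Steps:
((19 + 0) + K)*23 - 149 = ((19 + 0) - 45)*23 - 149 = (19 - 45)*23 - 149 = -26*23 - 149 = -598 - 149 = -747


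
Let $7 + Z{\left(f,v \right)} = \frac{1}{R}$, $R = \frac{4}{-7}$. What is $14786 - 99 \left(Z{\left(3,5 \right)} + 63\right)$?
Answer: $\frac{37661}{4} \approx 9415.3$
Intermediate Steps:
$R = - \frac{4}{7}$ ($R = 4 \left(- \frac{1}{7}\right) = - \frac{4}{7} \approx -0.57143$)
$Z{\left(f,v \right)} = - \frac{35}{4}$ ($Z{\left(f,v \right)} = -7 + \frac{1}{- \frac{4}{7}} = -7 - \frac{7}{4} = - \frac{35}{4}$)
$14786 - 99 \left(Z{\left(3,5 \right)} + 63\right) = 14786 - 99 \left(- \frac{35}{4} + 63\right) = 14786 - 99 \cdot \frac{217}{4} = 14786 - \frac{21483}{4} = \frac{37661}{4}$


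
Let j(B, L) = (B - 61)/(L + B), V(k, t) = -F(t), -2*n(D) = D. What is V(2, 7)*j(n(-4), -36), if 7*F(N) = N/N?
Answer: -59/238 ≈ -0.24790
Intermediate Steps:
n(D) = -D/2
F(N) = ⅐ (F(N) = (N/N)/7 = (⅐)*1 = ⅐)
V(k, t) = -⅐ (V(k, t) = -1*⅐ = -⅐)
j(B, L) = (-61 + B)/(B + L)
V(2, 7)*j(n(-4), -36) = -(-61 - ½*(-4))/(7*(-½*(-4) - 36)) = -(-61 + 2)/(7*(2 - 36)) = -(-59)/(7*(-34)) = -(-1)*(-59)/238 = -⅐*59/34 = -59/238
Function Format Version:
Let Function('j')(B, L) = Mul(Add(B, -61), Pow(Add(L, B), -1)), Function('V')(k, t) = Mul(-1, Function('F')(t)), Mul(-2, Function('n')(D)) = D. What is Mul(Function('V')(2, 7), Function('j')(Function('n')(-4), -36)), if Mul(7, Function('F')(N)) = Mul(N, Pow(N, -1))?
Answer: Rational(-59, 238) ≈ -0.24790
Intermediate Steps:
Function('n')(D) = Mul(Rational(-1, 2), D)
Function('F')(N) = Rational(1, 7) (Function('F')(N) = Mul(Rational(1, 7), Mul(N, Pow(N, -1))) = Mul(Rational(1, 7), 1) = Rational(1, 7))
Function('V')(k, t) = Rational(-1, 7) (Function('V')(k, t) = Mul(-1, Rational(1, 7)) = Rational(-1, 7))
Function('j')(B, L) = Mul(Pow(Add(B, L), -1), Add(-61, B)) (Function('j')(B, L) = Mul(Add(-61, B), Pow(Add(B, L), -1)) = Mul(Pow(Add(B, L), -1), Add(-61, B)))
Mul(Function('V')(2, 7), Function('j')(Function('n')(-4), -36)) = Mul(Rational(-1, 7), Mul(Pow(Add(Mul(Rational(-1, 2), -4), -36), -1), Add(-61, Mul(Rational(-1, 2), -4)))) = Mul(Rational(-1, 7), Mul(Pow(Add(2, -36), -1), Add(-61, 2))) = Mul(Rational(-1, 7), Mul(Pow(-34, -1), -59)) = Mul(Rational(-1, 7), Mul(Rational(-1, 34), -59)) = Mul(Rational(-1, 7), Rational(59, 34)) = Rational(-59, 238)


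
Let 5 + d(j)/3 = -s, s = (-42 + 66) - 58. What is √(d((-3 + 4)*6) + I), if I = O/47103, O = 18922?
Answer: √193917539949/47103 ≈ 9.3489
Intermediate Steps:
I = 18922/47103 ≈ 0.40172
s = -34 (s = 24 - 58 = -34)
d(j) = 87 (d(j) = -15 + 3*(-1*(-34)) = -15 + 3*34 = -15 + 102 = 87)
√(d((-3 + 4)*6) + I) = √(87 + 18922/47103) = √(4116883/47103) = √193917539949/47103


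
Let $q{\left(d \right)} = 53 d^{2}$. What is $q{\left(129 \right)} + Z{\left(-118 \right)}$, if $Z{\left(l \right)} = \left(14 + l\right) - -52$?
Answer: $881921$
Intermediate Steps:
$Z{\left(l \right)} = 66 + l$ ($Z{\left(l \right)} = \left(14 + l\right) + 52 = 66 + l$)
$q{\left(129 \right)} + Z{\left(-118 \right)} = 53 \cdot 129^{2} + \left(66 - 118\right) = 53 \cdot 16641 - 52 = 881973 - 52 = 881921$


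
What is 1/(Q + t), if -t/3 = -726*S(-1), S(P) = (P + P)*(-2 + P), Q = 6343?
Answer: 1/19411 ≈ 5.1517e-5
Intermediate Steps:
S(P) = 2*P*(-2 + P) (S(P) = (2*P)*(-2 + P) = 2*P*(-2 + P))
t = 13068 (t = -(-2178)*2*(-1)*(-2 - 1) = -(-2178)*2*(-1)*(-3) = -(-2178)*6 = -3*(-4356) = 13068)
1/(Q + t) = 1/(6343 + 13068) = 1/19411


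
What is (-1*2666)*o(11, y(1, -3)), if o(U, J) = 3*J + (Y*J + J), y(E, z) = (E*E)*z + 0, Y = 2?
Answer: 47988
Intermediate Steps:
y(E, z) = z*E**2 (y(E, z) = E**2*z + 0 = z*E**2 + 0 = z*E**2)
o(U, J) = 6*J (o(U, J) = 3*J + (2*J + J) = 3*J + 3*J = 6*J)
(-1*2666)*o(11, y(1, -3)) = (-1*2666)*(6*(-3*1**2)) = -15996*(-3*1) = -15996*(-3) = -2666*(-18) = 47988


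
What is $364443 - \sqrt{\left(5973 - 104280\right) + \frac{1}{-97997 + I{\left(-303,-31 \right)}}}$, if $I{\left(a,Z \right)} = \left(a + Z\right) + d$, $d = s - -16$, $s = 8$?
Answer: $364443 - \frac{25 i \sqrt{168900448398}}{32769} \approx 3.6444 \cdot 10^{5} - 313.54 i$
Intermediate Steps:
$d = 24$ ($d = 8 - -16 = 8 + 16 = 24$)
$I{\left(a,Z \right)} = 24 + Z + a$ ($I{\left(a,Z \right)} = \left(a + Z\right) + 24 = \left(Z + a\right) + 24 = 24 + Z + a$)
$364443 - \sqrt{\left(5973 - 104280\right) + \frac{1}{-97997 + I{\left(-303,-31 \right)}}} = 364443 - \sqrt{\left(5973 - 104280\right) + \frac{1}{-97997 - 310}} = 364443 - \sqrt{-98307 + \frac{1}{-97997 - 310}} = 364443 - \sqrt{-98307 + \frac{1}{-98307}} = 364443 - \sqrt{-98307 - \frac{1}{98307}} = 364443 - \sqrt{- \frac{9664266250}{98307}} = 364443 - \frac{25 i \sqrt{168900448398}}{32769}$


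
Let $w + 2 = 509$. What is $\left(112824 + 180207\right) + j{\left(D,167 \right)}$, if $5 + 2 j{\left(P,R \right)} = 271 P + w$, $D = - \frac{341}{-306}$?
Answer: $\frac{179580995}{612} \approx 2.9343 \cdot 10^{5}$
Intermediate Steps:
$w = 507$ ($w = -2 + 509 = 507$)
$D = \frac{341}{306}$ ($D = \left(-341\right) \left(- \frac{1}{306}\right) = \frac{341}{306} \approx 1.1144$)
$j{\left(P,R \right)} = 251 + \frac{271 P}{2}$ ($j{\left(P,R \right)} = - \frac{5}{2} + \frac{271 P + 507}{2} = - \frac{5}{2} + \frac{507 + 271 P}{2} = - \frac{5}{2} + \left(\frac{507}{2} + \frac{271 P}{2}\right) = 251 + \frac{271 P}{2}$)
$\left(112824 + 180207\right) + j{\left(D,167 \right)} = \left(112824 + 180207\right) + \left(251 + \frac{271}{2} \cdot \frac{341}{306}\right) = 293031 + \left(251 + \frac{92411}{612}\right) = 293031 + \frac{246023}{612} = \frac{179580995}{612}$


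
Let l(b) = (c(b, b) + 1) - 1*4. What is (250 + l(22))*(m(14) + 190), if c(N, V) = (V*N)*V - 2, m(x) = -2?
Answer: 2047884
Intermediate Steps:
c(N, V) = -2 + N*V² (c(N, V) = (N*V)*V - 2 = N*V² - 2 = -2 + N*V²)
l(b) = -5 + b³ (l(b) = ((-2 + b*b²) + 1) - 1*4 = ((-2 + b³) + 1) - 4 = (-1 + b³) - 4 = -5 + b³)
(250 + l(22))*(m(14) + 190) = (250 + (-5 + 22³))*(-2 + 190) = (250 + (-5 + 10648))*188 = (250 + 10643)*188 = 10893*188 = 2047884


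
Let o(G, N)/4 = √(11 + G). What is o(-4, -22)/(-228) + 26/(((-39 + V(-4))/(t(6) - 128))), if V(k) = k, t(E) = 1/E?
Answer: 9971/129 - √7/57 ≈ 77.248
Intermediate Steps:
o(G, N) = 4*√(11 + G)
o(-4, -22)/(-228) + 26/(((-39 + V(-4))/(t(6) - 128))) = (4*√(11 - 4))/(-228) + 26/(((-39 - 4)/(1/6 - 128))) = (4*√7)*(-1/228) + 26/((-43/(⅙ - 128))) = -√7/57 + 26/((-43/(-767/6))) = -√7/57 + 26/((-43*(-6/767))) = -√7/57 + 26/(258/767) = -√7/57 + 26*(767/258) = -√7/57 + 9971/129 = 9971/129 - √7/57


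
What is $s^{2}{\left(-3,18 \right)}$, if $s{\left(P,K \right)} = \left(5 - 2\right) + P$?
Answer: $0$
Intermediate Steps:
$s{\left(P,K \right)} = 3 + P$ ($s{\left(P,K \right)} = \left(5 - 2\right) + P = 3 + P$)
$s^{2}{\left(-3,18 \right)} = \left(3 - 3\right)^{2} = 0^{2} = 0$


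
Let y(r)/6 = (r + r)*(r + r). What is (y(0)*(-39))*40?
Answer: 0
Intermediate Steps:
y(r) = 24*r² (y(r) = 6*((r + r)*(r + r)) = 6*((2*r)*(2*r)) = 6*(4*r²) = 24*r²)
(y(0)*(-39))*40 = ((24*0²)*(-39))*40 = ((24*0)*(-39))*40 = (0*(-39))*40 = 0*40 = 0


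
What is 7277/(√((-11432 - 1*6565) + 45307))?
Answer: 7277*√27310/27310 ≈ 44.034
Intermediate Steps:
7277/(√((-11432 - 1*6565) + 45307)) = 7277/(√((-11432 - 6565) + 45307)) = 7277/(√(-17997 + 45307)) = 7277/(√27310) = 7277*(√27310/27310) = 7277*√27310/27310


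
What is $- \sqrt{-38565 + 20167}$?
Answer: $- i \sqrt{18398} \approx - 135.64 i$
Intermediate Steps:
$- \sqrt{-38565 + 20167} = - \sqrt{-18398} = - i \sqrt{18398}$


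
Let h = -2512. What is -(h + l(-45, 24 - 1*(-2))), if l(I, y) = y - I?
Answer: 2441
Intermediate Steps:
-(h + l(-45, 24 - 1*(-2))) = -(-2512 + ((24 - 1*(-2)) - 1*(-45))) = -(-2512 + ((24 + 2) + 45)) = -(-2512 + (26 + 45)) = -(-2512 + 71) = -1*(-2441) = 2441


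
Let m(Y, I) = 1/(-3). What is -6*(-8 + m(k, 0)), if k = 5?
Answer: 50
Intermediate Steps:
m(Y, I) = -⅓
-6*(-8 + m(k, 0)) = -6*(-8 - ⅓) = -6*(-25/3) = 50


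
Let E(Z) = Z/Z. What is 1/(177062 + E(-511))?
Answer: 1/177063 ≈ 5.6477e-6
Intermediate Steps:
E(Z) = 1
1/(177062 + E(-511)) = 1/(177062 + 1) = 1/177063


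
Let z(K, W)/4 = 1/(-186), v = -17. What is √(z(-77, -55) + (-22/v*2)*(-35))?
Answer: I*√226484574/1581 ≈ 9.5189*I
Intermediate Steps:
z(K, W) = -2/93 (z(K, W) = 4/(-186) = 4*(-1/186) = -2/93)
√(z(-77, -55) + (-22/v*2)*(-35)) = √(-2/93 + (-22/(-17)*2)*(-35)) = √(-2/93 + (-22*(-1/17)*2)*(-35)) = √(-2/93 + ((22/17)*2)*(-35)) = √(-2/93 + (44/17)*(-35)) = √(-2/93 - 1540/17) = √(-143254/1581) = I*√226484574/1581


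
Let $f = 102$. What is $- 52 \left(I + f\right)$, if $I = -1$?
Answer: $-5252$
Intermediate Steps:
$- 52 \left(I + f\right) = - 52 \left(-1 + 102\right) = \left(-52\right) 101 = -5252$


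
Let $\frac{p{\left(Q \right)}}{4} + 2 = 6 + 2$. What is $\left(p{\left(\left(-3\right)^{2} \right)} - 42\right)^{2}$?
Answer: $324$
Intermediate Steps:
$p{\left(Q \right)} = 24$ ($p{\left(Q \right)} = -8 + 4 \left(6 + 2\right) = -8 + 4 \cdot 8 = -8 + 32 = 24$)
$\left(p{\left(\left(-3\right)^{2} \right)} - 42\right)^{2} = \left(24 - 42\right)^{2} = \left(-18\right)^{2} = 324$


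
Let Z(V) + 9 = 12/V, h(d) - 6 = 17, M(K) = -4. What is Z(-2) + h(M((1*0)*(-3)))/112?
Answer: -1657/112 ≈ -14.795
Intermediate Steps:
h(d) = 23 (h(d) = 6 + 17 = 23)
Z(V) = -9 + 12/V
Z(-2) + h(M((1*0)*(-3)))/112 = (-9 + 12/(-2)) + 23/112 = (-9 + 12*(-1/2)) + (1/112)*23 = (-9 - 6) + 23/112 = -15 + 23/112 = -1657/112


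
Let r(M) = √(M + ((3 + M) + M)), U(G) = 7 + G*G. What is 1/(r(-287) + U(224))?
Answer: 50183/2518334347 - I*√858/2518334347 ≈ 1.9927e-5 - 1.1631e-8*I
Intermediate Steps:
U(G) = 7 + G²
r(M) = √(3 + 3*M) (r(M) = √(M + (3 + 2*M)) = √(3 + 3*M))
1/(r(-287) + U(224)) = 1/(√(3 + 3*(-287)) + (7 + 224²)) = 1/(√(3 - 861) + (7 + 50176)) = 1/(√(-858) + 50183) = 1/(I*√858 + 50183) = 1/(50183 + I*√858)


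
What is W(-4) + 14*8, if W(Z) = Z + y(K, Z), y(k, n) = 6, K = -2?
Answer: 114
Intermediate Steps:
W(Z) = 6 + Z (W(Z) = Z + 6 = 6 + Z)
W(-4) + 14*8 = (6 - 4) + 14*8 = 2 + 112 = 114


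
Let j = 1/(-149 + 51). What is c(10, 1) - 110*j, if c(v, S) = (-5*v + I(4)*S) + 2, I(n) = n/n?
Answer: -2248/49 ≈ -45.878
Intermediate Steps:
I(n) = 1
c(v, S) = 2 + S - 5*v (c(v, S) = (-5*v + 1*S) + 2 = (-5*v + S) + 2 = (S - 5*v) + 2 = 2 + S - 5*v)
j = -1/98 (j = 1/(-98) = -1/98 ≈ -0.010204)
c(10, 1) - 110*j = (2 + 1 - 5*10) - 110*(-1/98) = (2 + 1 - 50) + 55/49 = -47 + 55/49 = -2248/49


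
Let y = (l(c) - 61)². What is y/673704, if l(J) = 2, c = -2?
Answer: 3481/673704 ≈ 0.0051670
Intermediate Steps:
y = 3481 (y = (2 - 61)² = (-59)² = 3481)
y/673704 = 3481/673704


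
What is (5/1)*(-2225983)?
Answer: -11129915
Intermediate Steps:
(5/1)*(-2225983) = (5*1)*(-2225983) = 5*(-2225983) = -11129915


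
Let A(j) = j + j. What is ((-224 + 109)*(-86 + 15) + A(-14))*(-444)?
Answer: -3612828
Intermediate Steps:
A(j) = 2*j
((-224 + 109)*(-86 + 15) + A(-14))*(-444) = ((-224 + 109)*(-86 + 15) + 2*(-14))*(-444) = (-115*(-71) - 28)*(-444) = (8165 - 28)*(-444) = 8137*(-444) = -3612828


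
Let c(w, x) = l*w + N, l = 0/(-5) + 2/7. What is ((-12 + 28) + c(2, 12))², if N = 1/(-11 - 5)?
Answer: 3418801/12544 ≈ 272.54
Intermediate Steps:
N = -1/16 (N = 1/(-16) = -1/16 ≈ -0.062500)
l = 2/7 (l = 0*(-⅕) + 2*(⅐) = 0 + 2/7 = 2/7 ≈ 0.28571)
c(w, x) = -1/16 + 2*w/7 (c(w, x) = 2*w/7 - 1/16 = -1/16 + 2*w/7)
((-12 + 28) + c(2, 12))² = ((-12 + 28) + (-1/16 + (2/7)*2))² = (16 + (-1/16 + 4/7))² = (16 + 57/112)² = (1849/112)² = 3418801/12544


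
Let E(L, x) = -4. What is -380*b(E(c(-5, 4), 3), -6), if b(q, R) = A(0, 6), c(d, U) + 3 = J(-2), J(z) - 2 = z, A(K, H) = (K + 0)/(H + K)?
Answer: 0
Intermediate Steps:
A(K, H) = K/(H + K)
J(z) = 2 + z
c(d, U) = -3 (c(d, U) = -3 + (2 - 2) = -3 + 0 = -3)
b(q, R) = 0 (b(q, R) = 0/(6 + 0) = 0/6 = 0*(1/6) = 0)
-380*b(E(c(-5, 4), 3), -6) = -380*0 = 0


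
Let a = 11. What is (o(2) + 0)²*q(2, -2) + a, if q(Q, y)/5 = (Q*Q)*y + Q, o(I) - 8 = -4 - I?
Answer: -109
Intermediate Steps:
o(I) = 4 - I (o(I) = 8 + (-4 - I) = 4 - I)
q(Q, y) = 5*Q + 5*y*Q² (q(Q, y) = 5*((Q*Q)*y + Q) = 5*(Q²*y + Q) = 5*(y*Q² + Q) = 5*(Q + y*Q²) = 5*Q + 5*y*Q²)
(o(2) + 0)²*q(2, -2) + a = ((4 - 1*2) + 0)²*(5*2*(1 + 2*(-2))) + 11 = ((4 - 2) + 0)²*(5*2*(1 - 4)) + 11 = (2 + 0)²*(5*2*(-3)) + 11 = 2²*(-30) + 11 = 4*(-30) + 11 = -120 + 11 = -109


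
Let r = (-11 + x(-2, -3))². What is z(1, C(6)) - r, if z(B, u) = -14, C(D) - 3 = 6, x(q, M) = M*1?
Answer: -210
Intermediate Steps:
x(q, M) = M
C(D) = 9 (C(D) = 3 + 6 = 9)
r = 196 (r = (-11 - 3)² = (-14)² = 196)
z(1, C(6)) - r = -14 - 1*196 = -14 - 196 = -210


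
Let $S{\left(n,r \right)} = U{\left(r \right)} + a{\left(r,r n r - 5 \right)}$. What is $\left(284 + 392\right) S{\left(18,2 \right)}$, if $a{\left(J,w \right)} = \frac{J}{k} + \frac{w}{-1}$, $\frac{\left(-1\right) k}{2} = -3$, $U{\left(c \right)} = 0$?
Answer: $- \frac{135200}{3} \approx -45067.0$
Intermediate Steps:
$k = 6$ ($k = \left(-2\right) \left(-3\right) = 6$)
$a{\left(J,w \right)} = - w + \frac{J}{6}$ ($a{\left(J,w \right)} = \frac{J}{6} + \frac{w}{-1} = J \frac{1}{6} + w \left(-1\right) = \frac{J}{6} - w = - w + \frac{J}{6}$)
$S{\left(n,r \right)} = 5 + \frac{r}{6} - n r^{2}$ ($S{\left(n,r \right)} = 0 - \left(-5 - \frac{r}{6} + r n r\right) = 0 - \left(-5 - \frac{r}{6} + n r r\right) = 0 - \left(-5 - \frac{r}{6} + n r^{2}\right) = 0 + \left(5 + \frac{r}{6} - n r^{2}\right) = 5 + \frac{r}{6} - n r^{2}$)
$\left(284 + 392\right) S{\left(18,2 \right)} = \left(284 + 392\right) \left(5 + \frac{1}{6} \cdot 2 - 18 \cdot 2^{2}\right) = 676 \left(5 + \frac{1}{3} - 18 \cdot 4\right) = 676 \left(5 + \frac{1}{3} - 72\right) = 676 \left(- \frac{200}{3}\right) = - \frac{135200}{3}$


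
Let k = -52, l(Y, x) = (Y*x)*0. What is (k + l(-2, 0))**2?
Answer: 2704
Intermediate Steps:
l(Y, x) = 0
(k + l(-2, 0))**2 = (-52 + 0)**2 = (-52)**2 = 2704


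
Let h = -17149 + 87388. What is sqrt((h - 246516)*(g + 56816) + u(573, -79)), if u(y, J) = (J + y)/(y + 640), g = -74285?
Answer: sqrt(4530908557917119)/1213 ≈ 55492.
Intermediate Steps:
h = 70239
u(y, J) = (J + y)/(640 + y)
sqrt((h - 246516)*(g + 56816) + u(573, -79)) = sqrt((70239 - 246516)*(-74285 + 56816) + (-79 + 573)/(640 + 573)) = sqrt(-176277*(-17469) + 494/1213) = sqrt(3079382913 + (1/1213)*494) = sqrt(3079382913 + 494/1213) = sqrt(3735291473963/1213) = sqrt(4530908557917119)/1213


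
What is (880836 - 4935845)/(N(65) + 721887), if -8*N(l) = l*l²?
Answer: -32440072/5500471 ≈ -5.8977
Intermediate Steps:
N(l) = -l³/8 (N(l) = -l*l²/8 = -l³/8)
(880836 - 4935845)/(N(65) + 721887) = (880836 - 4935845)/(-⅛*65³ + 721887) = -4055009/(-⅛*274625 + 721887) = -4055009/(-274625/8 + 721887) = -4055009/5500471/8 = -4055009*8/5500471 = -32440072/5500471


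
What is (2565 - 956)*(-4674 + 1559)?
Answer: -5012035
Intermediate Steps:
(2565 - 956)*(-4674 + 1559) = 1609*(-3115) = -5012035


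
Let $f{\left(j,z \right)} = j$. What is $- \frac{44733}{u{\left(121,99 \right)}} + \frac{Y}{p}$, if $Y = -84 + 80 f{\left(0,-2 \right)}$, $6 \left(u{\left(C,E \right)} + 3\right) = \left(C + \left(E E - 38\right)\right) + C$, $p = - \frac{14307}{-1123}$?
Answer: $- \frac{531340430}{15876001} \approx -33.468$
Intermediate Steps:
$p = \frac{14307}{1123}$ ($p = \left(-14307\right) \left(- \frac{1}{1123}\right) = \frac{14307}{1123} \approx 12.74$)
$u{\left(C,E \right)} = - \frac{28}{3} + \frac{C}{3} + \frac{E^{2}}{6}$ ($u{\left(C,E \right)} = -3 + \frac{\left(C + \left(E E - 38\right)\right) + C}{6} = -3 + \frac{\left(C + \left(E^{2} - 38\right)\right) + C}{6} = -3 + \frac{\left(C + \left(-38 + E^{2}\right)\right) + C}{6} = -3 + \frac{\left(-38 + C + E^{2}\right) + C}{6} = -3 + \frac{-38 + E^{2} + 2 C}{6} = -3 + \left(- \frac{19}{3} + \frac{C}{3} + \frac{E^{2}}{6}\right) = - \frac{28}{3} + \frac{C}{3} + \frac{E^{2}}{6}$)
$Y = -84$ ($Y = -84 + 80 \cdot 0 = -84 + 0 = -84$)
$- \frac{44733}{u{\left(121,99 \right)}} + \frac{Y}{p} = - \frac{44733}{- \frac{28}{3} + \frac{1}{3} \cdot 121 + \frac{99^{2}}{6}} - \frac{84}{\frac{14307}{1123}} = - \frac{44733}{- \frac{28}{3} + \frac{121}{3} + \frac{1}{6} \cdot 9801} - \frac{31444}{4769} = - \frac{44733}{- \frac{28}{3} + \frac{121}{3} + \frac{3267}{2}} - \frac{31444}{4769} = - \frac{44733}{\frac{3329}{2}} - \frac{31444}{4769} = \left(-44733\right) \frac{2}{3329} - \frac{31444}{4769} = - \frac{89466}{3329} - \frac{31444}{4769} = - \frac{531340430}{15876001}$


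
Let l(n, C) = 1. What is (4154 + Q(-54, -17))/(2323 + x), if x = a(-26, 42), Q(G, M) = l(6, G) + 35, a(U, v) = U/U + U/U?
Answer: 838/465 ≈ 1.8022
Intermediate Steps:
a(U, v) = 2 (a(U, v) = 1 + 1 = 2)
Q(G, M) = 36 (Q(G, M) = 1 + 35 = 36)
x = 2
(4154 + Q(-54, -17))/(2323 + x) = (4154 + 36)/(2323 + 2) = 4190/2325 = 4190*(1/2325) = 838/465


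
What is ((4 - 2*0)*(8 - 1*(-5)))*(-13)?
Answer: -676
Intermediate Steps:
((4 - 2*0)*(8 - 1*(-5)))*(-13) = ((4 + 0)*(8 + 5))*(-13) = (4*13)*(-13) = 52*(-13) = -676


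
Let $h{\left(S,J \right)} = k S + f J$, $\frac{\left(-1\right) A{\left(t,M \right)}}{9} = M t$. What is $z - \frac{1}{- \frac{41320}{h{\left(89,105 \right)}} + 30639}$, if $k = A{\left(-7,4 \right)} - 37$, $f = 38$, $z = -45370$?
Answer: $- \frac{6428797930695}{141697111} \approx -45370.0$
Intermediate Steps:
$A{\left(t,M \right)} = - 9 M t$
$k = 215$ ($k = \left(-9\right) 4 \left(-7\right) - 37 = 252 - 37 = 215$)
$h{\left(S,J \right)} = 38 J + 215 S$ ($h{\left(S,J \right)} = 215 S + 38 J = 38 J + 215 S$)
$z - \frac{1}{- \frac{41320}{h{\left(89,105 \right)}} + 30639} = -45370 - \frac{1}{- \frac{41320}{38 \cdot 105 + 215 \cdot 89} + 30639} = -45370 - \frac{1}{- \frac{41320}{3990 + 19135} + 30639} = -45370 - \frac{1}{- \frac{41320}{23125} + 30639} = -45370 - \frac{1}{\left(-41320\right) \frac{1}{23125} + 30639} = -45370 - \frac{1}{- \frac{8264}{4625} + 30639} = -45370 - \frac{1}{\frac{141697111}{4625}} = -45370 - \frac{4625}{141697111} = - \frac{6428797930695}{141697111}$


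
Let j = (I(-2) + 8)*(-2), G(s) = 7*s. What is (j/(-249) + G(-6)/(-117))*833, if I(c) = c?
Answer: 1097894/3237 ≈ 339.17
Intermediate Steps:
j = -12 (j = (-2 + 8)*(-2) = 6*(-2) = -12)
(j/(-249) + G(-6)/(-117))*833 = (-12/(-249) + (7*(-6))/(-117))*833 = (-12*(-1/249) - 42*(-1/117))*833 = (4/83 + 14/39)*833 = (1318/3237)*833 = 1097894/3237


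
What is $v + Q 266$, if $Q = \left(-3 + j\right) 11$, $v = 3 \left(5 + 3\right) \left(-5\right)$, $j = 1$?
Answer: $-5972$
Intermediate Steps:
$v = -120$ ($v = 3 \cdot 8 \left(-5\right) = 24 \left(-5\right) = -120$)
$Q = -22$ ($Q = \left(-3 + 1\right) 11 = \left(-2\right) 11 = -22$)
$v + Q 266 = -120 - 5852 = -5972$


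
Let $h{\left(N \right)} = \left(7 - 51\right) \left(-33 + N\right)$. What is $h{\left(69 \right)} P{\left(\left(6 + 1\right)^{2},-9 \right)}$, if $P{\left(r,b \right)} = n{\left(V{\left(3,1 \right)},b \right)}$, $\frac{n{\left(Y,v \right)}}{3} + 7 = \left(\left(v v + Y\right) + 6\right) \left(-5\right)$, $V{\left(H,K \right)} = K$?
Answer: $2124144$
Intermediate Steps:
$h{\left(N \right)} = 1452 - 44 N$ ($h{\left(N \right)} = - 44 \left(-33 + N\right) = 1452 - 44 N$)
$n{\left(Y,v \right)} = -111 - 15 Y - 15 v^{2}$ ($n{\left(Y,v \right)} = -21 + 3 \left(\left(v v + Y\right) + 6\right) \left(-5\right) = -21 + 3 \left(\left(v^{2} + Y\right) + 6\right) \left(-5\right) = -21 + 3 \left(\left(Y + v^{2}\right) + 6\right) \left(-5\right) = -21 + 3 \left(6 + Y + v^{2}\right) \left(-5\right) = -21 + 3 \left(-30 - 5 Y - 5 v^{2}\right) = -21 - \left(90 + 15 Y + 15 v^{2}\right) = -111 - 15 Y - 15 v^{2}$)
$P{\left(r,b \right)} = -126 - 15 b^{2}$ ($P{\left(r,b \right)} = -111 - 15 - 15 b^{2} = -126 - 15 b^{2}$)
$h{\left(69 \right)} P{\left(\left(6 + 1\right)^{2},-9 \right)} = \left(1452 - 3036\right) \left(-126 - 15 \left(-9\right)^{2}\right) = \left(1452 - 3036\right) \left(-126 - 1215\right) = - 1584 \left(-126 - 1215\right) = \left(-1584\right) \left(-1341\right) = 2124144$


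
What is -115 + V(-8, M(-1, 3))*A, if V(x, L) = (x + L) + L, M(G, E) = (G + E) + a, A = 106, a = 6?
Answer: 733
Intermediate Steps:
M(G, E) = 6 + E + G (M(G, E) = (G + E) + 6 = (E + G) + 6 = 6 + E + G)
V(x, L) = x + 2*L (V(x, L) = (L + x) + L = x + 2*L)
-115 + V(-8, M(-1, 3))*A = -115 + (-8 + 2*(6 + 3 - 1))*106 = -115 + (-8 + 2*8)*106 = -115 + (-8 + 16)*106 = -115 + 8*106 = -115 + 848 = 733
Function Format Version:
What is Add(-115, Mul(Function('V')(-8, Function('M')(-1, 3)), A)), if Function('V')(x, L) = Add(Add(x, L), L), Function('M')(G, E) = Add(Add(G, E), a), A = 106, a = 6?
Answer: 733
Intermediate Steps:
Function('M')(G, E) = Add(6, E, G) (Function('M')(G, E) = Add(Add(G, E), 6) = Add(Add(E, G), 6) = Add(6, E, G))
Function('V')(x, L) = Add(x, Mul(2, L)) (Function('V')(x, L) = Add(Add(L, x), L) = Add(x, Mul(2, L)))
Add(-115, Mul(Function('V')(-8, Function('M')(-1, 3)), A)) = Add(-115, Mul(Add(-8, Mul(2, Add(6, 3, -1))), 106)) = Add(-115, Mul(Add(-8, Mul(2, 8)), 106)) = Add(-115, Mul(Add(-8, 16), 106)) = Add(-115, Mul(8, 106)) = Add(-115, 848) = 733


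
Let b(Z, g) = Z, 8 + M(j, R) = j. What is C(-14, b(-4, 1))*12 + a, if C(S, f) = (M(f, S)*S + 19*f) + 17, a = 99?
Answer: 1407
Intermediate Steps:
M(j, R) = -8 + j
C(S, f) = 17 + 19*f + S*(-8 + f) (C(S, f) = ((-8 + f)*S + 19*f) + 17 = (S*(-8 + f) + 19*f) + 17 = (19*f + S*(-8 + f)) + 17 = 17 + 19*f + S*(-8 + f))
C(-14, b(-4, 1))*12 + a = (17 + 19*(-4) - 14*(-8 - 4))*12 + 99 = (17 - 76 - 14*(-12))*12 + 99 = (17 - 76 + 168)*12 + 99 = 109*12 + 99 = 1308 + 99 = 1407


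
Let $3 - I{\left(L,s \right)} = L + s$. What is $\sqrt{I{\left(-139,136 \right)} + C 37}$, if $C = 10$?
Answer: $2 \sqrt{94} \approx 19.391$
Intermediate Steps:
$I{\left(L,s \right)} = 3 - L - s$ ($I{\left(L,s \right)} = 3 - \left(L + s\right) = 3 - L - s$)
$\sqrt{I{\left(-139,136 \right)} + C 37} = \sqrt{\left(3 - -139 - 136\right) + 10 \cdot 37} = \sqrt{\left(3 + 139 - 136\right) + 370} = \sqrt{6 + 370} = \sqrt{376} = 2 \sqrt{94}$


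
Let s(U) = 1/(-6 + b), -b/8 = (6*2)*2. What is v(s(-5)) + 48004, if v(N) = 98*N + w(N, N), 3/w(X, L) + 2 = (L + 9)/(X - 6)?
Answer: 19764658040/411741 ≈ 48003.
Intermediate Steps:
b = -192 (b = -8*6*2*2 = -96*2 = -8*24 = -192)
s(U) = -1/198 (s(U) = 1/(-6 - 192) = 1/(-198) = -1/198)
w(X, L) = 3/(-2 + (9 + L)/(-6 + X)) (w(X, L) = 3/(-2 + (L + 9)/(X - 6)) = 3/(-2 + (9 + L)/(-6 + X)))
v(N) = 98*N + 3*(-6 + N)/(21 - N) (v(N) = 98*N + 3*(-6 + N)/(21 + N - 2*N) = 98*N + 3*(-6 + N)/(21 - N))
v(s(-5)) + 48004 = (18 - 2061*(-1/198) + 98*(-1/198)²)/(-21 - 1/198) + 48004 = (18 + 229/22 + 98*(1/39204))/(-4159/198) + 48004 = -198*(18 + 229/22 + 49/19602)/4159 + 48004 = -198/4159*278462/9801 + 48004 = -556924/411741 + 48004 = 19764658040/411741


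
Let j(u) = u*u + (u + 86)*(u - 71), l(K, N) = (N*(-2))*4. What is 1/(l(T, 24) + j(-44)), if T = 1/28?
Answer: -1/3086 ≈ -0.00032404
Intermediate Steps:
T = 1/28 ≈ 0.035714
l(K, N) = -8*N (l(K, N) = -2*N*4 = -8*N)
j(u) = u² + (-71 + u)*(86 + u) (j(u) = u² + (86 + u)*(-71 + u) = u² + (-71 + u)*(86 + u))
1/(l(T, 24) + j(-44)) = 1/(-8*24 + (-6106 + 2*(-44)² + 15*(-44))) = 1/(-192 + (-6106 + 2*1936 - 660)) = 1/(-192 + (-6106 + 3872 - 660)) = 1/(-192 - 2894) = 1/(-3086) = -1/3086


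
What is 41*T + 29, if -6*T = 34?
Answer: -610/3 ≈ -203.33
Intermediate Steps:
T = -17/3 (T = -⅙*34 = -17/3 ≈ -5.6667)
41*T + 29 = 41*(-17/3) + 29 = -697/3 + 29 = -610/3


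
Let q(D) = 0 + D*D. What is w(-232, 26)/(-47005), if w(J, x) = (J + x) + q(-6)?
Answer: 2/553 ≈ 0.0036166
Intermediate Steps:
q(D) = D² (q(D) = 0 + D² = D²)
w(J, x) = 36 + J + x (w(J, x) = (J + x) + (-6)² = (J + x) + 36 = 36 + J + x)
w(-232, 26)/(-47005) = (36 - 232 + 26)/(-47005) = -170*(-1/47005) = 2/553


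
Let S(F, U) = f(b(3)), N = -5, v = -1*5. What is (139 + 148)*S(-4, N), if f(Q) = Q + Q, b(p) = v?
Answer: -2870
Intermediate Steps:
v = -5
b(p) = -5
f(Q) = 2*Q
S(F, U) = -10 (S(F, U) = 2*(-5) = -10)
(139 + 148)*S(-4, N) = (139 + 148)*(-10) = 287*(-10) = -2870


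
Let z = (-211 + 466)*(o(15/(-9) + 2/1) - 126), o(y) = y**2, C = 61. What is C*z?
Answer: -5874605/3 ≈ -1.9582e+6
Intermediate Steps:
z = -96305/3 (z = (-211 + 466)*((15/(-9) + 2/1)**2 - 126) = 255*((15*(-1/9) + 2*1)**2 - 126) = 255*((-5/3 + 2)**2 - 126) = 255*((1/3)**2 - 126) = 255*(1/9 - 126) = 255*(-1133/9) = -96305/3 ≈ -32102.)
C*z = 61*(-96305/3) = -5874605/3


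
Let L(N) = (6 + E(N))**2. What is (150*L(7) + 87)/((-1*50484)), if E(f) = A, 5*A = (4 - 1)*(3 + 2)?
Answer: -4079/16828 ≈ -0.24239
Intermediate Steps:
A = 3 (A = ((4 - 1)*(3 + 2))/5 = (3*5)/5 = (1/5)*15 = 3)
E(f) = 3
L(N) = 81 (L(N) = (6 + 3)**2 = 9**2 = 81)
(150*L(7) + 87)/((-1*50484)) = (150*81 + 87)/((-1*50484)) = (12150 + 87)/(-50484) = 12237*(-1/50484) = -4079/16828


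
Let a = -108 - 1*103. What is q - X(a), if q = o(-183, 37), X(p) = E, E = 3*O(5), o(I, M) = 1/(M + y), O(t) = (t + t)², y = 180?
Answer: -65099/217 ≈ -300.00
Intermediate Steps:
O(t) = 4*t² (O(t) = (2*t)² = 4*t²)
o(I, M) = 1/(180 + M) (o(I, M) = 1/(M + 180) = 1/(180 + M))
a = -211 (a = -108 - 103 = -211)
E = 300 (E = 3*(4*5²) = 3*(4*25) = 3*100 = 300)
X(p) = 300
q = 1/217 (q = 1/(180 + 37) = 1/217 ≈ 0.0046083)
q - X(a) = 1/217 - 1*300 = 1/217 - 300 = -65099/217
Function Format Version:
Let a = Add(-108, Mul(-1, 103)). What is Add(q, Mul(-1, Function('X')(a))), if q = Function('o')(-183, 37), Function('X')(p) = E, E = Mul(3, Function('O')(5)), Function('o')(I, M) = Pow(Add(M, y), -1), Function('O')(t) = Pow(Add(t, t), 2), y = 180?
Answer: Rational(-65099, 217) ≈ -300.00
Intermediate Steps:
Function('O')(t) = Mul(4, Pow(t, 2)) (Function('O')(t) = Pow(Mul(2, t), 2) = Mul(4, Pow(t, 2)))
Function('o')(I, M) = Pow(Add(180, M), -1) (Function('o')(I, M) = Pow(Add(M, 180), -1) = Pow(Add(180, M), -1))
a = -211 (a = Add(-108, -103) = -211)
E = 300 (E = Mul(3, Mul(4, Pow(5, 2))) = Mul(3, Mul(4, 25)) = Mul(3, 100) = 300)
Function('X')(p) = 300
q = Rational(1, 217) (q = Pow(Add(180, 37), -1) = Pow(217, -1) = Rational(1, 217) ≈ 0.0046083)
Add(q, Mul(-1, Function('X')(a))) = Add(Rational(1, 217), Mul(-1, 300)) = Add(Rational(1, 217), -300) = Rational(-65099, 217)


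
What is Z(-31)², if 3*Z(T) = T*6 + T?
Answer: 47089/9 ≈ 5232.1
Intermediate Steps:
Z(T) = 7*T/3 (Z(T) = (T*6 + T)/3 = (6*T + T)/3 = (7*T)/3 = 7*T/3)
Z(-31)² = ((7/3)*(-31))² = (-217/3)² = 47089/9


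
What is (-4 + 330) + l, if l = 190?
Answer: 516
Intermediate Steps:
(-4 + 330) + l = (-4 + 330) + 190 = 326 + 190 = 516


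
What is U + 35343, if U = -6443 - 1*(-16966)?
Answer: 45866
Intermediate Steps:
U = 10523 (U = -6443 + 16966 = 10523)
U + 35343 = 10523 + 35343 = 45866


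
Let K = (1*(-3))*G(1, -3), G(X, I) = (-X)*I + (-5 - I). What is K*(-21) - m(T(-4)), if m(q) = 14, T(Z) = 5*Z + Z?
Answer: 49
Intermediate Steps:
T(Z) = 6*Z
G(X, I) = -5 - I - I*X (G(X, I) = -I*X + (-5 - I) = -5 - I - I*X)
K = -3 (K = (1*(-3))*(-5 - 1*(-3) - 1*(-3)*1) = -3*(-5 + 3 + 3) = -3*1 = -3)
K*(-21) - m(T(-4)) = -3*(-21) - 1*14 = 63 - 14 = 49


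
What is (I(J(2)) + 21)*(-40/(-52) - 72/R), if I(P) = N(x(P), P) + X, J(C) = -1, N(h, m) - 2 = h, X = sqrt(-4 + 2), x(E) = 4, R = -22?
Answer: 15606/143 + 578*I*sqrt(2)/143 ≈ 109.13 + 5.7162*I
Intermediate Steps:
X = I*sqrt(2) (X = sqrt(-2) = I*sqrt(2) ≈ 1.4142*I)
N(h, m) = 2 + h
I(P) = 6 + I*sqrt(2) (I(P) = (2 + 4) + I*sqrt(2) = 6 + I*sqrt(2))
(I(J(2)) + 21)*(-40/(-52) - 72/R) = ((6 + I*sqrt(2)) + 21)*(-40/(-52) - 72/(-22)) = (27 + I*sqrt(2))*(-40*(-1/52) - 72*(-1/22)) = (27 + I*sqrt(2))*(10/13 + 36/11) = (27 + I*sqrt(2))*(578/143) = 15606/143 + 578*I*sqrt(2)/143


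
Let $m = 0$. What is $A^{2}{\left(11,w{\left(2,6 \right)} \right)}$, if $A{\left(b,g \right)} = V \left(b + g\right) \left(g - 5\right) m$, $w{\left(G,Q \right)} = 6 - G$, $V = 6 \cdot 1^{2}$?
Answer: $0$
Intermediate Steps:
$V = 6$ ($V = 6 \cdot 1 = 6$)
$A{\left(b,g \right)} = 0$ ($A{\left(b,g \right)} = 6 \left(b + g\right) \left(g - 5\right) 0 = 6 \left(b + g\right) \left(-5 + g\right) 0 = 6 \left(-5 + g\right) \left(b + g\right) 0 = 0$)
$A^{2}{\left(11,w{\left(2,6 \right)} \right)} = 0^{2} = 0$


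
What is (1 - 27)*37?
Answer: -962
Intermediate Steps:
(1 - 27)*37 = -26*37 = -962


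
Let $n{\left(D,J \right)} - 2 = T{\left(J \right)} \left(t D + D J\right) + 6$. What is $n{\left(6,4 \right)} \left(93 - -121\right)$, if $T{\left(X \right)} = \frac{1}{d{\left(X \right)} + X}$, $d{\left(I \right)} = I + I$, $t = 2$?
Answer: $2354$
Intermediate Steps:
$d{\left(I \right)} = 2 I$
$T{\left(X \right)} = \frac{1}{3 X}$ ($T{\left(X \right)} = \frac{1}{2 X + X} = \frac{1}{3 X}$)
$n{\left(D,J \right)} = 8 + \frac{2 D + D J}{3 J}$ ($n{\left(D,J \right)} = 2 + \left(\frac{1}{3 J} \left(2 D + D J\right) + 6\right) = 2 + \left(\frac{2 D + D J}{3 J} + 6\right) = 2 + \left(6 + \frac{2 D + D J}{3 J}\right) = 8 + \frac{2 D + D J}{3 J}$)
$n{\left(6,4 \right)} \left(93 - -121\right) = \frac{2 \cdot 6 + 4 \left(24 + 6\right)}{3 \cdot 4} \left(93 - -121\right) = \frac{1}{3} \cdot \frac{1}{4} \left(12 + 4 \cdot 30\right) \left(93 + 121\right) = \frac{1}{3} \cdot \frac{1}{4} \left(12 + 120\right) 214 = \frac{1}{3} \cdot \frac{1}{4} \cdot 132 \cdot 214 = 11 \cdot 214 = 2354$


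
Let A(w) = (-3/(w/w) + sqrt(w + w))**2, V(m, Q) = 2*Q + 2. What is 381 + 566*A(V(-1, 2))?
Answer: 12267 - 6792*sqrt(3) ≈ 502.91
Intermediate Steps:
V(m, Q) = 2 + 2*Q
A(w) = (-3 + sqrt(2)*sqrt(w))**2 (A(w) = (-3/1 + sqrt(2*w))**2 = (-3*1 + sqrt(2)*sqrt(w))**2 = (-3 + sqrt(2)*sqrt(w))**2)
381 + 566*A(V(-1, 2)) = 381 + 566*(9 + 2*(2 + 2*2) - 6*sqrt(2)*sqrt(2 + 2*2)) = 381 + 566*(9 + 2*(2 + 4) - 6*sqrt(2)*sqrt(2 + 4)) = 381 + 566*(9 + 2*6 - 6*sqrt(2)*sqrt(6)) = 381 + 566*(9 + 12 - 12*sqrt(3)) = 381 + 566*(21 - 12*sqrt(3)) = 381 + (11886 - 6792*sqrt(3)) = 12267 - 6792*sqrt(3)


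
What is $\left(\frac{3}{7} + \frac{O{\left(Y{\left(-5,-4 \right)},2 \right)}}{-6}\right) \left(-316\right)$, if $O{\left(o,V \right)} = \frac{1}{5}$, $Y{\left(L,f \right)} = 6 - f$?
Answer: $- \frac{13114}{105} \approx -124.9$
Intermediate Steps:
$O{\left(o,V \right)} = \frac{1}{5}$
$\left(\frac{3}{7} + \frac{O{\left(Y{\left(-5,-4 \right)},2 \right)}}{-6}\right) \left(-316\right) = \left(\frac{3}{7} + \frac{1}{5 \left(-6\right)}\right) \left(-316\right) = \left(3 \cdot \frac{1}{7} + \frac{1}{5} \left(- \frac{1}{6}\right)\right) \left(-316\right) = \left(\frac{3}{7} - \frac{1}{30}\right) \left(-316\right) = \frac{83}{210} \left(-316\right) = - \frac{13114}{105}$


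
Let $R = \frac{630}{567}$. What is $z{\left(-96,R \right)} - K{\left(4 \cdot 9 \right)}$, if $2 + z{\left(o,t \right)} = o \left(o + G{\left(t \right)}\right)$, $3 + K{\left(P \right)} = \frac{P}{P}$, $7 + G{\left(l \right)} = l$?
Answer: $\frac{29344}{3} \approx 9781.3$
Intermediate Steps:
$R = \frac{10}{9}$ ($R = 630 \cdot \frac{1}{567} = \frac{10}{9} \approx 1.1111$)
$G{\left(l \right)} = -7 + l$
$K{\left(P \right)} = -2$ ($K{\left(P \right)} = -3 + \frac{P}{P} = -3 + 1 = -2$)
$z{\left(o,t \right)} = -2 + o \left(-7 + o + t\right)$ ($z{\left(o,t \right)} = -2 + o \left(o + \left(-7 + t\right)\right) = -2 + o \left(-7 + o + t\right)$)
$z{\left(-96,R \right)} - K{\left(4 \cdot 9 \right)} = \left(-2 + \left(-96\right)^{2} - 96 \left(-7 + \frac{10}{9}\right)\right) - -2 = \left(-2 + 9216 - - \frac{1696}{3}\right) + 2 = \left(-2 + 9216 + \frac{1696}{3}\right) + 2 = \frac{29338}{3} + 2 = \frac{29344}{3}$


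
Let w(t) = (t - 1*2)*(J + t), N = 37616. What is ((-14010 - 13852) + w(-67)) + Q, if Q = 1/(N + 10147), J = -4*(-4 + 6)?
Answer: -1083599180/47763 ≈ -22687.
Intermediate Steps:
J = -8 (J = -4*2 = -8)
w(t) = (-8 + t)*(-2 + t) (w(t) = (t - 1*2)*(-8 + t) = (t - 2)*(-8 + t) = (-2 + t)*(-8 + t) = (-8 + t)*(-2 + t))
Q = 1/47763 (Q = 1/(37616 + 10147) = 1/47763 ≈ 2.0937e-5)
((-14010 - 13852) + w(-67)) + Q = ((-14010 - 13852) + (16 + (-67)**2 - 10*(-67))) + 1/47763 = (-27862 + (16 + 4489 + 670)) + 1/47763 = (-27862 + 5175) + 1/47763 = -22687 + 1/47763 = -1083599180/47763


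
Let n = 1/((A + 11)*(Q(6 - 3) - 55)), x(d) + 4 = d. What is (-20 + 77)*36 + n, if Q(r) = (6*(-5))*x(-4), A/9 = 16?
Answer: 58841101/28675 ≈ 2052.0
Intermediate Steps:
x(d) = -4 + d
A = 144 (A = 9*16 = 144)
Q(r) = 240 (Q(r) = (6*(-5))*(-4 - 4) = -30*(-8) = 240)
n = 1/28675 (n = 1/((144 + 11)*(240 - 55)) = 1/(155*185) = 1/28675 ≈ 3.4874e-5)
(-20 + 77)*36 + n = (-20 + 77)*36 + 1/28675 = 57*36 + 1/28675 = 2052 + 1/28675 = 58841101/28675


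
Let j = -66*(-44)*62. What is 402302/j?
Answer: 201151/90024 ≈ 2.2344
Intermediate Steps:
j = 180048 (j = 2904*62 = 180048)
402302/j = 402302/180048 = 402302*(1/180048) = 201151/90024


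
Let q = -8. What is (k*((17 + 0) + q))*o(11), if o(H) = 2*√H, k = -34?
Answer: -612*√11 ≈ -2029.8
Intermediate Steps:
(k*((17 + 0) + q))*o(11) = (-34*((17 + 0) - 8))*(2*√11) = (-34*(17 - 8))*(2*√11) = (-34*9)*(2*√11) = -612*√11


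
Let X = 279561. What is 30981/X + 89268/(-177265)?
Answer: -6488001461/16518793555 ≈ -0.39277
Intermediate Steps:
30981/X + 89268/(-177265) = 30981/279561 + 89268/(-177265) = 30981*(1/279561) + 89268*(-1/177265) = 10327/93187 - 89268/177265 = -6488001461/16518793555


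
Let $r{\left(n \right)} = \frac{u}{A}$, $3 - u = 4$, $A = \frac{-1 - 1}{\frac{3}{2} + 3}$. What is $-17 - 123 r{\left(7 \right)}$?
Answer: $- \frac{1175}{4} \approx -293.75$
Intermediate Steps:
$A = - \frac{4}{9}$ ($A = - \frac{2}{3 \cdot \frac{1}{2} + 3} = - \frac{2}{\frac{3}{2} + 3} = - \frac{2}{\frac{9}{2}} = \left(-2\right) \frac{2}{9} = - \frac{4}{9} \approx -0.44444$)
$u = -1$ ($u = 3 - 4 = -1$)
$r{\left(n \right)} = \frac{9}{4}$ ($r{\left(n \right)} = - \frac{1}{- \frac{4}{9}} = \left(-1\right) \left(- \frac{9}{4}\right) = \frac{9}{4}$)
$-17 - 123 r{\left(7 \right)} = -17 - \frac{1107}{4} = - \frac{1175}{4}$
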